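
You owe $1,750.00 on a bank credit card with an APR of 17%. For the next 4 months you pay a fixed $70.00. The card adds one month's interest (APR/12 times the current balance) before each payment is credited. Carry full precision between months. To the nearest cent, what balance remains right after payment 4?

Monthly rate r = 17%/12 = 1.41667% = 0.0141667.
Each month: B ← B·(1+r) − $70.00.
Month 1: interest $24.79; balance after payment $1,704.79.
Month 2: interest $24.15; balance after payment $1,658.94.
Month 3: interest $23.50; balance after payment $1,612.44.
Month 4: interest $22.84; balance after payment $1,565.29.

$1,565.29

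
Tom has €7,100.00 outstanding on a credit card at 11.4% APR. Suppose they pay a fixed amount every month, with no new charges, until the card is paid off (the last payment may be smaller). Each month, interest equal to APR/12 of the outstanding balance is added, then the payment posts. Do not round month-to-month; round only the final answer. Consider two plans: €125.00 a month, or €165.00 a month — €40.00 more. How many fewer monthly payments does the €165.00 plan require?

27 fewer payments

Monthly rate r = 11.4%/12 = 0.95% = 0.0095.
At €125.00/mo: n = ⌈−ln(1 − rB₀/P)/ln(1+r)⌉ = 83 payments (last €4.47); total interest = total paid − €7,100.00 = €3,154.47.
At €165.00/mo: 56 payments (last €96.98); total interest €2,071.98.
Payments saved = 83 − 56 = 27.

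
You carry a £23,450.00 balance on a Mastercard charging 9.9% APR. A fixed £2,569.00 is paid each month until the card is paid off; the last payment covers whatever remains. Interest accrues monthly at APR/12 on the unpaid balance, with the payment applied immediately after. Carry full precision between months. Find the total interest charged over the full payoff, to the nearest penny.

Monthly rate r = 9.9%/12 = 0.825% = 0.00825.
Payoff takes n = ⌈−ln(1 − rB₀/P)/ln(1+r)⌉ = ⌈9.529⌉ = 10 payments; the last is £1,362.02.
Total paid = 9·£2,569.00 + £1,362.02 = £24,483.02.
Total interest = total paid − principal = £24,483.02 − £23,450.00 = £1,033.02.

£1,033.02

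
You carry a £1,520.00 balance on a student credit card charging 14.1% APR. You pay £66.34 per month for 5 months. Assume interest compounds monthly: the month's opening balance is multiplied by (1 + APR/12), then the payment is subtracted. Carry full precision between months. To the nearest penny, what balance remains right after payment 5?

£1,271.84

Monthly rate r = 14.1%/12 = 1.175% = 0.01175.
Each month: B ← B·(1+r) − £66.34.
Month 1: interest £17.86; balance after payment £1,471.52.
Month 2: interest £17.29; balance after payment £1,422.47.
Month 3: interest £16.71; balance after payment £1,372.84.
Month 4: interest £16.13; balance after payment £1,322.64.
Month 5: interest £15.54; balance after payment £1,271.84.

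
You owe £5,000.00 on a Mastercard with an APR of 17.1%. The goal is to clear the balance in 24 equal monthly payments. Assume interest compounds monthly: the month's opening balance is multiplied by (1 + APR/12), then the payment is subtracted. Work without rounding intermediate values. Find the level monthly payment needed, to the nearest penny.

£247.45

Monthly rate r = 17.1%/12 = 1.425% = 0.01425.
Level-payment amortization: P = B₀·r / (1 − (1+r)^(−n)) = 5000.00·0.01425 / (1 − 1.01425^(−24)).
Denominator 1 − (1+r)^(−24) = 0.287935053.
P = 71.25 / 0.287935053 ≈ 247.45.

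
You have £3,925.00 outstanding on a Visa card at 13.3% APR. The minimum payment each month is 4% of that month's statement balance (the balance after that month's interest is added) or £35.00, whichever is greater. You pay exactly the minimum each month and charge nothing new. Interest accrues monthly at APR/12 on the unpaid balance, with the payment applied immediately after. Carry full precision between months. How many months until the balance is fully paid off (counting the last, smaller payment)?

80 months

Monthly rate r = 13.3%/12 = 1.10833% = 0.0110833.
While 4% of the post-interest balance exceeds £35.00, each month B ← (B·(1+r))·(1 − 0.04), i.e. B shrinks by the factor (1+r)·0.96 = 0.97064.
This holds for months 1–51. Entering month 52 the balance is £858.63; 4% of the post-interest balance is now below £35.00, so the flat £35.00 minimum applies from here.
From month 52 a fixed £35.00 at rate r clears £858.63 in 29 more payments. Total: 51 + 29 = 80 months.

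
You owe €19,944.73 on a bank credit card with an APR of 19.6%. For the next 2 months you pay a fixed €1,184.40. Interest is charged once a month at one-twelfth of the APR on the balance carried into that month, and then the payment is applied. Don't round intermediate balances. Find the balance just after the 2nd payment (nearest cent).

€18,213.43

Monthly rate r = 19.6%/12 = 1.63333% = 0.0163333.
Each month: B ← B·(1+r) − €1,184.40.
Month 1: interest €325.76; balance after payment €19,086.09.
Month 2: interest €311.74; balance after payment €18,213.43.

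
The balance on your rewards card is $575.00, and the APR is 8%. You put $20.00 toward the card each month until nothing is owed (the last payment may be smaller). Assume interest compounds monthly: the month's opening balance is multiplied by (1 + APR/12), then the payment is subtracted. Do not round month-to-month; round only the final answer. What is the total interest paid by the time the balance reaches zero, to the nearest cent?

Monthly rate r = 8%/12 = 0.666667% = 0.00666667.
Payoff takes n = ⌈−ln(1 − rB₀/P)/ln(1+r)⌉ = ⌈32.023⌉ = 33 payments; the last is $0.47.
Total paid = 32·$20.00 + $0.47 = $640.47.
Total interest = total paid − principal = $640.47 − $575.00 = $65.47.

$65.47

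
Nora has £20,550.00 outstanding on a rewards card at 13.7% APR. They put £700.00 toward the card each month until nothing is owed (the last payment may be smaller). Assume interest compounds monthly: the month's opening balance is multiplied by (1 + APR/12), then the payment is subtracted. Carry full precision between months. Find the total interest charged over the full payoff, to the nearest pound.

£4,622

Monthly rate r = 13.7%/12 = 1.14167% = 0.0114167.
Payoff takes n = ⌈−ln(1 − rB₀/P)/ln(1+r)⌉ = ⌈35.959⌉ = 36 payments; the last is £671.69.
Total paid = 35·£700.00 + £671.69 = £25,171.69.
Total interest = total paid − principal = £25,171.69 − £20,550.00 = £4,621.69.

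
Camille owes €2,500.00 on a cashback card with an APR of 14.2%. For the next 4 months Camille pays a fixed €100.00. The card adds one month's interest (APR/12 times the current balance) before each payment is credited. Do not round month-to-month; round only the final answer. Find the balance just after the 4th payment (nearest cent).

€2,213.29

Monthly rate r = 14.2%/12 = 1.18333% = 0.0118333.
Each month: B ← B·(1+r) − €100.00.
Month 1: interest €29.58; balance after payment €2,429.58.
Month 2: interest €28.75; balance after payment €2,358.33.
Month 3: interest €27.91; balance after payment €2,286.24.
Month 4: interest €27.05; balance after payment €2,213.29.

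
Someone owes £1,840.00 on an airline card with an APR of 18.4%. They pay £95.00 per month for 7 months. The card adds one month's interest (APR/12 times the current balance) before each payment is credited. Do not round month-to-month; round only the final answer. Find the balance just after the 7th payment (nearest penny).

Monthly rate r = 18.4%/12 = 1.53333% = 0.0153333.
Each month: B ← B·(1+r) − £95.00.
Month 1: interest £28.21; balance after payment £1,773.21.
Month 2: interest £27.19; balance after payment £1,705.40.
Month 3: interest £26.15; balance after payment £1,636.55.
Month 4: interest £25.09; balance after payment £1,566.65.
Month 5: interest £24.02; balance after payment £1,495.67.
Month 6: interest £22.93; balance after payment £1,423.60.
Month 7: interest £21.83; balance after payment £1,350.43.

£1,350.43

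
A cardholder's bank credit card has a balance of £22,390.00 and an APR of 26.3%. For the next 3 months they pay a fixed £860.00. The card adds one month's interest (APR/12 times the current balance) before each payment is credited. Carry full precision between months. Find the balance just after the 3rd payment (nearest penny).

Monthly rate r = 26.3%/12 = 2.19167% = 0.0219167.
Each month: B ← B·(1+r) − £860.00.
Month 1: interest £490.71; balance after payment £22,020.71.
Month 2: interest £482.62; balance after payment £21,643.33.
Month 3: interest £474.35; balance after payment £21,257.68.

£21,257.68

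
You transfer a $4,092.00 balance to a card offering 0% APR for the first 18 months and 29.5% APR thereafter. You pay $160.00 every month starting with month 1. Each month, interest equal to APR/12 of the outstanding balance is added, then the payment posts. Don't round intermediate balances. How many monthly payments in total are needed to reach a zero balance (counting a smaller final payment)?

27 months

Promo months 1–18 at r₀ = 0%/12 = 0; months 19+ at r₁ = 29.5%/12 = 0.0245833.
After month 18 (no interest yet): B = $4,092.00 − 18·$160.00 = $1,212.00.
Then at r₁ with $160.00/mo: n₂ = −ln(1 − r₁·B/P)/ln(1+r₁) ≈ 8.48 → 9 more payments.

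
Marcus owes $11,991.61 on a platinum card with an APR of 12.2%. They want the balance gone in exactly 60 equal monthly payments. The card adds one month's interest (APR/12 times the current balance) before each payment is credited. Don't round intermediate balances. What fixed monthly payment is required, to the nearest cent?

$267.96

Monthly rate r = 12.2%/12 = 1.01667% = 0.0101667.
Level-payment amortization: P = B₀·r / (1 − (1+r)^(−n)) = 11991.61·0.0101667 / (1 − 1.01017^(−60)).
Denominator 1 − (1+r)^(−60) = 0.454973044.
P = 121.915 / 0.454973044 ≈ 267.96.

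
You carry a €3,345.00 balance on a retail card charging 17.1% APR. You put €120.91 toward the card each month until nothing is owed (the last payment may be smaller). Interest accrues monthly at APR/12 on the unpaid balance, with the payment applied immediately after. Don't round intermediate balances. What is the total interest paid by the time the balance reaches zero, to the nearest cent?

€938.53

Monthly rate r = 17.1%/12 = 1.425% = 0.01425.
Payoff takes n = ⌈−ln(1 − rB₀/P)/ln(1+r)⌉ = ⌈35.426⌉ = 36 payments; the last is €51.68.
Total paid = 35·€120.91 + €51.68 = €4,283.53.
Total interest = total paid − principal = €4,283.53 − €3,345.00 = €938.53.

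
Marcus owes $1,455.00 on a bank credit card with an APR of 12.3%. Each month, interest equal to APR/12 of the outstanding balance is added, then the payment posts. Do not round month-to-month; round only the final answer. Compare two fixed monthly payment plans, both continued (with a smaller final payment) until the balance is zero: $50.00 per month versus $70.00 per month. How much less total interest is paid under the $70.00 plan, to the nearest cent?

$92.04

Monthly rate r = 12.3%/12 = 1.025% = 0.01025.
At $50.00/mo: n = ⌈−ln(1 − rB₀/P)/ln(1+r)⌉ = 35 payments (last $36.76); total interest = total paid − $1,455.00 = $281.76.
At $70.00/mo: 24 payments (last $34.72); total interest $189.72.
Interest saved = $281.76 − $189.72 = $92.04.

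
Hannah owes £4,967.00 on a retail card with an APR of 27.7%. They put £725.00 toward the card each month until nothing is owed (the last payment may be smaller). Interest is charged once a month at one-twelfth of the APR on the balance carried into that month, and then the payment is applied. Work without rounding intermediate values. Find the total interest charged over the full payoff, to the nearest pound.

£504

Monthly rate r = 27.7%/12 = 2.30833% = 0.0230833.
Payoff takes n = ⌈−ln(1 − rB₀/P)/ln(1+r)⌉ = ⌈7.543⌉ = 8 payments; the last is £396.01.
Total paid = 7·£725.00 + £396.01 = £5,471.01.
Total interest = total paid − principal = £5,471.01 − £4,967.00 = £504.01.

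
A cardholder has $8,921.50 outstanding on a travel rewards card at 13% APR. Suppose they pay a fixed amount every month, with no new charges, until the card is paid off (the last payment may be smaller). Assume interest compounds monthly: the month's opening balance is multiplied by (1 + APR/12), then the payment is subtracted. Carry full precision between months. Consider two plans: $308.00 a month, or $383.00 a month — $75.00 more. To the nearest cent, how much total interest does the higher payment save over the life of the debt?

$427.32

Monthly rate r = 13%/12 = 1.08333% = 0.0108333.
At $308.00/mo: n = ⌈−ln(1 − rB₀/P)/ln(1+r)⌉ = 35 payments (last $292.49); total interest = total paid − $8,921.50 = $1,842.99.
At $383.00/mo: 27 payments (last $379.17); total interest $1,415.67.
Interest saved = $1,842.99 − $1,415.67 = $427.32.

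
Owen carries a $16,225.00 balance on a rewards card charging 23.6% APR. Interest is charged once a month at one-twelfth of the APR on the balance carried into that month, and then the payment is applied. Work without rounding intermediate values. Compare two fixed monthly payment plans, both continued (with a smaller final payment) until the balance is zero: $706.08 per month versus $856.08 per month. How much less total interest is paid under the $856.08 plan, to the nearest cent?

Monthly rate r = 23.6%/12 = 1.96667% = 0.0196667.
At $706.08/mo: n = ⌈−ln(1 − rB₀/P)/ln(1+r)⌉ = 31 payments (last $619.27); total interest = total paid − $16,225.00 = $5,576.67.
At $856.08/mo: 24 payments (last $811.17); total interest $4,276.01.
Interest saved = $5,576.67 − $4,276.01 = $1,300.66.

$1,300.66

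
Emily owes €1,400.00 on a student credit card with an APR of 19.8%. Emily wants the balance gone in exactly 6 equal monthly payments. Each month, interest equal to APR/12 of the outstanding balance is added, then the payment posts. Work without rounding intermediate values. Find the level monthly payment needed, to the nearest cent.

€246.99

Monthly rate r = 19.8%/12 = 1.65% = 0.0165.
Level-payment amortization: P = B₀·r / (1 − (1+r)^(−n)) = 1400.00·0.0165 / (1 − 1.0165^(−6)).
Denominator 1 − (1+r)^(−6) = 0.093525269.
P = 23.1 / 0.093525269 ≈ 246.99.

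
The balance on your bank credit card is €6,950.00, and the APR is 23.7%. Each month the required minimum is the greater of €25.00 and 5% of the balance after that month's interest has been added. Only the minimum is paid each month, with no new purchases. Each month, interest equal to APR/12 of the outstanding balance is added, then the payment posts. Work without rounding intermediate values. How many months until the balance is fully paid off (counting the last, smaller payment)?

109 months

Monthly rate r = 23.7%/12 = 1.975% = 0.01975.
While 5% of the post-interest balance exceeds €25.00, each month B ← (B·(1+r))·(1 − 0.05), i.e. B shrinks by the factor (1+r)·0.95 = 0.96876.
This holds for months 1–84. Entering month 85 the balance is €483.33; 5% of the post-interest balance is now below €25.00, so the flat €25.00 minimum applies from here.
From month 85 a fixed €25.00 at rate r clears €483.33 in 25 more payments. Total: 84 + 25 = 109 months.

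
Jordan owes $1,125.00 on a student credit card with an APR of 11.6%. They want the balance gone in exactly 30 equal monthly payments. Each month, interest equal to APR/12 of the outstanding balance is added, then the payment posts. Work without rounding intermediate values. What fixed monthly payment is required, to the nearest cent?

$43.38

Monthly rate r = 11.6%/12 = 0.966667% = 0.00966667.
Level-payment amortization: P = B₀·r / (1 − (1+r)^(−n)) = 1125.00·0.00966667 / (1 − 1.00967^(−30)).
Denominator 1 − (1+r)^(−30) = 0.250693601.
P = 10.875 / 0.250693601 ≈ 43.38.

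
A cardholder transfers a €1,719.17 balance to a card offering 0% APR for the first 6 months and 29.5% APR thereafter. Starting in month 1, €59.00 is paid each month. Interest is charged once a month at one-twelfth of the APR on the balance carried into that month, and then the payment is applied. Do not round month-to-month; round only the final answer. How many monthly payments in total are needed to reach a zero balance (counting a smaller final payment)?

Promo months 1–6 at r₀ = 0%/12 = 0; months 7+ at r₁ = 29.5%/12 = 0.0245833.
After month 6 (no interest yet): B = €1,719.17 − 6·€59.00 = €1,365.17.
Then at r₁ with €59.00/mo: n₂ = −ln(1 − r₁·B/P)/ln(1+r₁) ≈ 34.64 → 35 more payments.

41 months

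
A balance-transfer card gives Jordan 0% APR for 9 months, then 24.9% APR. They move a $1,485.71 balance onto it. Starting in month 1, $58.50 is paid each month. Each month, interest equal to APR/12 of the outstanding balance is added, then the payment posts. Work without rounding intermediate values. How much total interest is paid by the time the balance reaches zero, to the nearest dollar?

Promo months 1–9 at r₀ = 0%/12 = 0; months 10+ at r₁ = 24.9%/12 = 0.02075.
After month 9 (no interest yet): B = $1,485.71 − 9·$58.50 = $959.21.
Then at r₁ with $58.50/mo: n₂ = −ln(1 − r₁·B/P)/ln(1+r₁) ≈ 20.25 → 21 more payments.
Total paid = 29·$58.50 + $14.68 = $1,711.18; interest = $1,711.18 − $1,485.71 = $225.47.

$225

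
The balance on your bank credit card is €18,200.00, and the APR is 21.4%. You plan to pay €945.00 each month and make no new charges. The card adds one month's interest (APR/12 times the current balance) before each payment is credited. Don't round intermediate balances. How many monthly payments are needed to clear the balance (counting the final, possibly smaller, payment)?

24 months

Monthly rate r = 21.4%/12 = 1.78333% = 0.0178333.
Recurrence: B ← B·(1+r) − €945.00.
Month 1: interest €324.57; balance after payment €17,579.57.
Month 2: interest €313.50; balance after payment €16,948.07.
Closed form: n = −ln(1 − rB₀/P)/ln(1+r) = −ln(0.65654)/ln(1.01783) ≈ 23.804, so the balance reaches zero during payment 24.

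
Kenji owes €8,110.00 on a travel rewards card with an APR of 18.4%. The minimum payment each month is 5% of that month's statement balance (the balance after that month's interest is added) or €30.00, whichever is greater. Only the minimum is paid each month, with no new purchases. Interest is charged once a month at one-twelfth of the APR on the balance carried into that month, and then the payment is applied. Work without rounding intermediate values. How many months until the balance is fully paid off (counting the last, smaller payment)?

97 months

Monthly rate r = 18.4%/12 = 1.53333% = 0.0153333.
While 5% of the post-interest balance exceeds €30.00, each month B ← (B·(1+r))·(1 − 0.05), i.e. B shrinks by the factor (1+r)·0.95 = 0.96457.
This holds for months 1–73. Entering month 74 the balance is €582.47; 5% of the post-interest balance is now below €30.00, so the flat €30.00 minimum applies from here.
From month 74 a fixed €30.00 at rate r clears €582.47 in 24 more payments. Total: 73 + 24 = 97 months.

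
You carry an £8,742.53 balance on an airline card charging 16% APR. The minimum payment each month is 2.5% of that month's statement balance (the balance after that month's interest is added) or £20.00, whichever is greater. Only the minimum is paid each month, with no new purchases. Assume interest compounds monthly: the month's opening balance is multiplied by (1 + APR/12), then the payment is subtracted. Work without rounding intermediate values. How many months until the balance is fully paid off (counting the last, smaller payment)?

256 months

Monthly rate r = 16%/12 = 1.33333% = 0.0133333.
While 2.5% of the post-interest balance exceeds £20.00, each month B ← (B·(1+r))·(1 − 0.025), i.e. B shrinks by the factor (1+r)·0.975 = 0.988.
This holds for months 1–200. Entering month 201 the balance is £781.67; 2.5% of the post-interest balance is now below £20.00, so the flat £20.00 minimum applies from here.
From month 201 a fixed £20.00 at rate r clears £781.67 in 56 more payments. Total: 200 + 56 = 256 months.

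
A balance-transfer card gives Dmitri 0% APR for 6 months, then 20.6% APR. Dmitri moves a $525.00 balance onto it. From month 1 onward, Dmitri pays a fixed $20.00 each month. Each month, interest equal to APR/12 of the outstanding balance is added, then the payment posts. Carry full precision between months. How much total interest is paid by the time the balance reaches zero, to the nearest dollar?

Promo months 1–6 at r₀ = 0%/12 = 0; months 7+ at r₁ = 20.6%/12 = 0.0171667.
After month 6 (no interest yet): B = $525.00 − 6·$20.00 = $405.00.
Then at r₁ with $20.00/mo: n₂ = −ln(1 − r₁·B/P)/ln(1+r₁) ≈ 25.09 → 26 more payments.
Total paid = 31·$20.00 + $1.91 = $621.91; interest = $621.91 − $525.00 = $96.91.

$97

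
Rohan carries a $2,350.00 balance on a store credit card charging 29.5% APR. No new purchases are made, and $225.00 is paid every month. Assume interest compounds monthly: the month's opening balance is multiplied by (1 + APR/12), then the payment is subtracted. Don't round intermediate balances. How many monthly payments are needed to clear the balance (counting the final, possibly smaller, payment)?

Monthly rate r = 29.5%/12 = 2.45833% = 0.0245833.
Recurrence: B ← B·(1+r) − $225.00.
Month 1: interest $57.77; balance after payment $2,182.77.
Month 2: interest $53.66; balance after payment $2,011.43.
Closed form: n = −ln(1 − rB₀/P)/ln(1+r) = −ln(0.74324)/ln(1.02458) ≈ 12.218, so the balance reaches zero during payment 13.

13 payments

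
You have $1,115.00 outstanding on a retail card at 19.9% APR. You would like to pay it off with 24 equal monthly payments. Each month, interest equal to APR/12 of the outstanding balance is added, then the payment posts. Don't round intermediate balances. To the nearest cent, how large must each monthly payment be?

Monthly rate r = 19.9%/12 = 1.65833% = 0.0165833.
Level-payment amortization: P = B₀·r / (1 − (1+r)^(−n)) = 1115.00·0.0165833 / (1 − 1.01658^(−24)).
Denominator 1 − (1+r)^(−24) = 0.326142054.
P = 18.4904 / 0.326142054 ≈ 56.69.

$56.69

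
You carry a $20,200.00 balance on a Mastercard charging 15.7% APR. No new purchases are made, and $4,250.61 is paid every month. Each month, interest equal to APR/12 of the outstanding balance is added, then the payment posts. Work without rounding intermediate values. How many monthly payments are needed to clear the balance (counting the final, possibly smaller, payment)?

Monthly rate r = 15.7%/12 = 1.30833% = 0.0130833.
Recurrence: B ← B·(1+r) − $4,250.61.
Month 1: interest $264.28; balance after payment $16,213.67.
Month 2: interest $212.13; balance after payment $12,175.19.
Month 3: interest $159.29; balance after payment $8,083.87.
Month 4: interest $105.76; balance after payment $3,939.03.
Month 5: interest $51.54; balance after payment $0.00.

5 months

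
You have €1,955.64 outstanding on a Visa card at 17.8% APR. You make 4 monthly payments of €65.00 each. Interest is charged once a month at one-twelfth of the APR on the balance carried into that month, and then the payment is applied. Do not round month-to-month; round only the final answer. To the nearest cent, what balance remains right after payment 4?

€1,808.44

Monthly rate r = 17.8%/12 = 1.48333% = 0.0148333.
Each month: B ← B·(1+r) − €65.00.
Month 1: interest €29.01; balance after payment €1,919.65.
Month 2: interest €28.47; balance after payment €1,883.12.
Month 3: interest €27.93; balance after payment €1,846.06.
Month 4: interest €27.38; balance after payment €1,808.44.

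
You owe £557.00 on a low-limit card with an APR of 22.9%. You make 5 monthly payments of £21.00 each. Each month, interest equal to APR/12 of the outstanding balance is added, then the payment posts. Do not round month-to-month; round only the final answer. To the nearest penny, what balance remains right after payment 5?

£503.13

Monthly rate r = 22.9%/12 = 1.90833% = 0.0190833.
Each month: B ← B·(1+r) − £21.00.
Month 1: interest £10.63; balance after payment £546.63.
Month 2: interest £10.43; balance after payment £536.06.
Month 3: interest £10.23; balance after payment £525.29.
Month 4: interest £10.02; balance after payment £514.32.
Month 5: interest £9.81; balance after payment £503.13.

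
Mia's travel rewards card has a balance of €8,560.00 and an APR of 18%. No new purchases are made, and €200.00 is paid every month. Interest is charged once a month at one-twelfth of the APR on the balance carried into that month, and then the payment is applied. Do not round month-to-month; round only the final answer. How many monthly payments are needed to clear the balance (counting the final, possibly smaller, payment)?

69 payments

Monthly rate r = 18%/12 = 1.5% = 0.015.
Recurrence: B ← B·(1+r) − €200.00.
Month 1: interest €128.40; balance after payment €8,488.40.
Month 2: interest €127.33; balance after payment €8,415.73.
Closed form: n = −ln(1 − rB₀/P)/ln(1+r) = −ln(0.358)/ln(1.015) ≈ 68.994, so the balance reaches zero during payment 69.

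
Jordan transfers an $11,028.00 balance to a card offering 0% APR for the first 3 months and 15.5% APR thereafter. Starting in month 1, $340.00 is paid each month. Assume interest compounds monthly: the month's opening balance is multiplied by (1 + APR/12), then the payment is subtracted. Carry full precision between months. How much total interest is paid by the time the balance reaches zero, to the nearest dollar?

Promo months 1–3 at r₀ = 0%/12 = 0; months 4+ at r₁ = 15.5%/12 = 0.0129167.
After month 3 (no interest yet): B = $11,028.00 − 3·$340.00 = $10,008.00.
Then at r₁ with $340.00/mo: n₂ = −ln(1 − r₁·B/P)/ln(1+r₁) ≈ 37.27 → 38 more payments.
Total paid = 40·$340.00 + $93.46 = $13,693.46; interest = $13,693.46 − $11,028.00 = $2,665.46.

$2,665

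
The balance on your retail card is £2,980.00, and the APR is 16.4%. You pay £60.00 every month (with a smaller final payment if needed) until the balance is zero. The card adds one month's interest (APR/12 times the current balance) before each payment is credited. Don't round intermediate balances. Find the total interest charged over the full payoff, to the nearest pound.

Monthly rate r = 16.4%/12 = 1.36667% = 0.0136667.
Payoff takes n = ⌈−ln(1 − rB₀/P)/ln(1+r)⌉ = ⌈83.661⌉ = 84 payments; the last is £39.74.
Total paid = 83·£60.00 + £39.74 = £5,019.74.
Total interest = total paid − principal = £5,019.74 − £2,980.00 = £2,039.74.

£2,040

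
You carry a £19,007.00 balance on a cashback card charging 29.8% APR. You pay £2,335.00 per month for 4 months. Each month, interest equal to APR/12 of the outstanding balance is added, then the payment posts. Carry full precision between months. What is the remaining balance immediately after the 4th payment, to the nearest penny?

£11,272.82

Monthly rate r = 29.8%/12 = 2.48333% = 0.0248333.
Each month: B ← B·(1+r) − £2,335.00.
Month 1: interest £472.01; balance after payment £17,144.01.
Month 2: interest £425.74; balance after payment £15,234.75.
Month 3: interest £378.33; balance after payment £13,278.08.
Month 4: interest £329.74; balance after payment £11,272.82.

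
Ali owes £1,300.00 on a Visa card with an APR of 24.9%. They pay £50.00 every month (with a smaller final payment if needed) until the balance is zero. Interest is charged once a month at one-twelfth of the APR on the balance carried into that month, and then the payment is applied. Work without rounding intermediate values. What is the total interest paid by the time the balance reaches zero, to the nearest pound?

Monthly rate r = 24.9%/12 = 2.075% = 0.02075.
Payoff takes n = ⌈−ln(1 − rB₀/P)/ln(1+r)⌉ = ⌈37.757⌉ = 38 payments; the last is £37.95.
Total paid = 37·£50.00 + £37.95 = £1,887.95.
Total interest = total paid − principal = £1,887.95 − £1,300.00 = £587.95.

£588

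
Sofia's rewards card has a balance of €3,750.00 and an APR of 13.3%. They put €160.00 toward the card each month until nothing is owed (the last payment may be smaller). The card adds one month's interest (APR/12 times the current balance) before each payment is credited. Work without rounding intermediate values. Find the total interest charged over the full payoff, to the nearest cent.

Monthly rate r = 13.3%/12 = 1.10833% = 0.0110833.
Payoff takes n = ⌈−ln(1 − rB₀/P)/ln(1+r)⌉ = ⌈27.289⌉ = 28 payments; the last is €46.41.
Total paid = 27·€160.00 + €46.41 = €4,366.41.
Total interest = total paid − principal = €4,366.41 − €3,750.00 = €616.41.

€616.41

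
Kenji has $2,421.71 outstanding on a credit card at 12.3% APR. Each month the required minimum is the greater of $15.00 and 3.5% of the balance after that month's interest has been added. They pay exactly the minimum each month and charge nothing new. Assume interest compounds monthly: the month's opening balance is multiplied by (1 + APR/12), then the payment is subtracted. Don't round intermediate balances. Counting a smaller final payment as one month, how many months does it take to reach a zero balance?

Monthly rate r = 12.3%/12 = 1.025% = 0.01025.
While 3.5% of the post-interest balance exceeds $15.00, each month B ← (B·(1+r))·(1 − 0.035), i.e. B shrinks by the factor (1+r)·0.965 = 0.97489.
This holds for months 1–69. Entering month 70 the balance is $418.89; 3.5% of the post-interest balance is now below $15.00, so the flat $15.00 minimum applies from here.
From month 70 a fixed $15.00 at rate r clears $418.89 in 34 more payments. Total: 69 + 34 = 103 months.

103 months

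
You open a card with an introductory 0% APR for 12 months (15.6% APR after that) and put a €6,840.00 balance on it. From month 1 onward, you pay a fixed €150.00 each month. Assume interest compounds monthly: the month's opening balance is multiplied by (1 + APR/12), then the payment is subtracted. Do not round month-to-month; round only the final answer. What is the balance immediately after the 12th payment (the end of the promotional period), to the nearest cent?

€5,040.00

Promo months 1–12 at r₀ = 0%/12 = 0; months 13+ at r₁ = 15.6%/12 = 0.013.
After month 12 (no interest yet): B = €6,840.00 − 12·€150.00 = €5,040.00.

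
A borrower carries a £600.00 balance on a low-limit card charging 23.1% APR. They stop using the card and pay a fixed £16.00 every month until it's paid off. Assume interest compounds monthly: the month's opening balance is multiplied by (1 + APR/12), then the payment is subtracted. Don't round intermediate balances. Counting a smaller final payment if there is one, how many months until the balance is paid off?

Monthly rate r = 23.1%/12 = 1.925% = 0.01925.
Recurrence: B ← B·(1+r) − £16.00.
Month 1: interest £11.55; balance after payment £595.55.
Month 2: interest £11.46; balance after payment £591.01.
Closed form: n = −ln(1 − rB₀/P)/ln(1+r) = −ln(0.27812)/ln(1.01925) ≈ 67.115, so the balance reaches zero during payment 68.

68 months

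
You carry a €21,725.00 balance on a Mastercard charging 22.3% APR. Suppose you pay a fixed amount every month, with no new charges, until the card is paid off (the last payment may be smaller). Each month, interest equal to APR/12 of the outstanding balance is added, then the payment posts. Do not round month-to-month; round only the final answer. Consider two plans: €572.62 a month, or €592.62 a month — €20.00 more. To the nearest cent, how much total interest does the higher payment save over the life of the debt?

Monthly rate r = 22.3%/12 = 1.85833% = 0.0185833.
At €572.62/mo: n = ⌈−ln(1 − rB₀/P)/ln(1+r)⌉ = 67 payments (last €178.07); total interest = total paid − €21,725.00 = €16,245.99.
At €592.62/mo: 63 payments (last €57.09); total interest €15,074.53.
Interest saved = €16,245.99 − €15,074.53 = €1,171.46.

€1,171.46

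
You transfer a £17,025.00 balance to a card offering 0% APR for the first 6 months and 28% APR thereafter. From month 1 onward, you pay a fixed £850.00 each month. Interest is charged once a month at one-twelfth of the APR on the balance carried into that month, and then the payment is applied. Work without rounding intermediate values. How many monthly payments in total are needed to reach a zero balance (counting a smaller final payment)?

24 months

Promo months 1–6 at r₀ = 0%/12 = 0; months 7+ at r₁ = 28%/12 = 0.0233333.
After month 6 (no interest yet): B = £17,025.00 − 6·£850.00 = £11,925.00.
Then at r₁ with £850.00/mo: n₂ = −ln(1 − r₁·B/P)/ln(1+r₁) ≈ 17.19 → 18 more payments.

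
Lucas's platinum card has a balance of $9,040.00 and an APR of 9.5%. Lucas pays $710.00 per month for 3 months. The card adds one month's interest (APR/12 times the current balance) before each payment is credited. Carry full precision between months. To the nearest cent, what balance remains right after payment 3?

Monthly rate r = 9.5%/12 = 0.791667% = 0.00791667.
Each month: B ← B·(1+r) − $710.00.
Month 1: interest $71.57; balance after payment $8,401.57.
Month 2: interest $66.51; balance after payment $7,758.08.
Month 3: interest $61.42; balance after payment $7,109.50.

$7,109.50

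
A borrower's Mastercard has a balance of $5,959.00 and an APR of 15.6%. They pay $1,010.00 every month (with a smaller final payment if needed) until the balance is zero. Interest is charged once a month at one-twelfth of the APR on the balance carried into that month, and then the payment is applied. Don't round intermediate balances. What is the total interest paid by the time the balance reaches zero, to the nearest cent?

Monthly rate r = 15.6%/12 = 1.3% = 0.013.
Payoff takes n = ⌈−ln(1 − rB₀/P)/ln(1+r)⌉ = ⌈6.178⌉ = 7 payments; the last is $181.10.
Total paid = 6·$1,010.00 + $181.10 = $6,241.10.
Total interest = total paid − principal = $6,241.10 − $5,959.00 = $282.10.

$282.10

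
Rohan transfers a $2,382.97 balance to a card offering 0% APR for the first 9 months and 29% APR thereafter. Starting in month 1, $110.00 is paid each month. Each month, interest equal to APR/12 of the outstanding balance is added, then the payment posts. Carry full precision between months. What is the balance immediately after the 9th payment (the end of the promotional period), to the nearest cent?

$1,392.97

Promo months 1–9 at r₀ = 0%/12 = 0; months 10+ at r₁ = 29%/12 = 0.0241667.
After month 9 (no interest yet): B = $2,382.97 − 9·$110.00 = $1,392.97.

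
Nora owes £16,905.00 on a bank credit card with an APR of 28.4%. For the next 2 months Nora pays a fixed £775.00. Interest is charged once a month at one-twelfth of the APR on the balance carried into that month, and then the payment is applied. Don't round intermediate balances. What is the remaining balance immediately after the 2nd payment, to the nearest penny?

Monthly rate r = 28.4%/12 = 2.36667% = 0.0236667.
Each month: B ← B·(1+r) − £775.00.
Month 1: interest £400.08; balance after payment £16,530.08.
Month 2: interest £391.21; balance after payment £16,146.30.

£16,146.30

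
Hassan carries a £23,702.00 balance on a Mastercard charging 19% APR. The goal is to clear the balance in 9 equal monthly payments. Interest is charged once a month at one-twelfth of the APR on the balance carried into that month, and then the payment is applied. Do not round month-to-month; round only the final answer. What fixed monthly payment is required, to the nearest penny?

£2,846.41

Monthly rate r = 19%/12 = 1.58333% = 0.0158333.
Level-payment amortization: P = B₀·r / (1 − (1+r)^(−n)) = 23702.00·0.0158333 / (1 − 1.01583^(−9)).
Denominator 1 − (1+r)^(−9) = 0.131843815.
P = 375.282 / 0.131843815 ≈ 2846.41.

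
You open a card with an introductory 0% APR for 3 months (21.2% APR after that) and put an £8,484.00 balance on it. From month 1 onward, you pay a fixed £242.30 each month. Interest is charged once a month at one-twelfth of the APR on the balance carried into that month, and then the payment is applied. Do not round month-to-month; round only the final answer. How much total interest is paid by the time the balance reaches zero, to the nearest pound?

Promo months 1–3 at r₀ = 0%/12 = 0; months 4+ at r₁ = 21.2%/12 = 0.0176667.
After month 3 (no interest yet): B = £8,484.00 − 3·£242.30 = £7,757.10.
Then at r₁ with £242.30/mo: n₂ = −ln(1 − r₁·B/P)/ln(1+r₁) ≈ 47.61 → 48 more payments.
Total paid = 50·£242.30 + £148.26 = £12,263.26; interest = £12,263.26 − £8,484.00 = £3,779.26.

£3,779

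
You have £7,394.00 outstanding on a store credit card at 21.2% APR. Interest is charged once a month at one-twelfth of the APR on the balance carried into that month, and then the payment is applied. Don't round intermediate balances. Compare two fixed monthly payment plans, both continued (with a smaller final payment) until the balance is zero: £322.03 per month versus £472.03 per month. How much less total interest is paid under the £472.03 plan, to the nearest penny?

Monthly rate r = 21.2%/12 = 1.76667% = 0.0176667.
At £322.03/mo: n = ⌈−ln(1 − rB₀/P)/ln(1+r)⌉ = 30 payments (last £228.69); total interest = total paid − £7,394.00 = £2,173.56.
At £472.03/mo: 19 payments (last £237.05); total interest £1,339.59.
Interest saved = £2,173.56 − £1,339.59 = £833.97.

£833.97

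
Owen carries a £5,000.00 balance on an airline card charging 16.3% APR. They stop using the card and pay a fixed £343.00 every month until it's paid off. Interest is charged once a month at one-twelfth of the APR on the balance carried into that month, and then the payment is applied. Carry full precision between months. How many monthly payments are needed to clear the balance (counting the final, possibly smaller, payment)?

Monthly rate r = 16.3%/12 = 1.35833% = 0.0135833.
Recurrence: B ← B·(1+r) − £343.00.
Month 1: interest £67.92; balance after payment £4,724.92.
Month 2: interest £64.18; balance after payment £4,446.10.
Closed form: n = −ln(1 − rB₀/P)/ln(1+r) = −ln(0.80199)/ln(1.01358) ≈ 16.355, so the balance reaches zero during payment 17.

17 months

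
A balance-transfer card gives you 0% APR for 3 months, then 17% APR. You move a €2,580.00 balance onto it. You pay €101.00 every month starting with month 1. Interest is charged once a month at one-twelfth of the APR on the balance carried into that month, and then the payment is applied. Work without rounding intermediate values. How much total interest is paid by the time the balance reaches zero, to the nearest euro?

Promo months 1–3 at r₀ = 0%/12 = 0; months 4+ at r₁ = 17%/12 = 0.0141667.
After month 3 (no interest yet): B = €2,580.00 − 3·€101.00 = €2,277.00.
Then at r₁ with €101.00/mo: n₂ = −ln(1 − r₁·B/P)/ln(1+r₁) ≈ 27.35 → 28 more payments.
Total paid = 30·€101.00 + €35.61 = €3,065.61; interest = €3,065.61 − €2,580.00 = €485.61.

€486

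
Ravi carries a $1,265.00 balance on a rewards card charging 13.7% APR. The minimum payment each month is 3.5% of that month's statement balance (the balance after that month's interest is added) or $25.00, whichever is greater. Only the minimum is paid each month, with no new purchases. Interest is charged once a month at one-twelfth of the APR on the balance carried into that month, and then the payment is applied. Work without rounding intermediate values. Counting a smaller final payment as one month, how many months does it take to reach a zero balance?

59 months

Monthly rate r = 13.7%/12 = 1.14167% = 0.0114167.
While 3.5% of the post-interest balance exceeds $25.00, each month B ← (B·(1+r))·(1 − 0.035), i.e. B shrinks by the factor (1+r)·0.965 = 0.97602.
This holds for months 1–25. Entering month 26 the balance is $689.49; 3.5% of the post-interest balance is now below $25.00, so the flat $25.00 minimum applies from here.
From month 26 a fixed $25.00 at rate r clears $689.49 in 34 more payments. Total: 25 + 34 = 59 months.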